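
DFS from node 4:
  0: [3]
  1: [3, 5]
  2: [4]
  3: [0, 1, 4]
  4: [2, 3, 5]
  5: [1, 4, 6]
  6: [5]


Visit 4, push [5, 3, 2]
Visit 2, push []
Visit 3, push [1, 0]
Visit 0, push []
Visit 1, push [5]
Visit 5, push [6]
Visit 6, push []

DFS order: [4, 2, 3, 0, 1, 5, 6]


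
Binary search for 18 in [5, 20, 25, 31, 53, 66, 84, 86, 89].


Step 1: lo=0, hi=8, mid=4, val=53
Step 2: lo=0, hi=3, mid=1, val=20
Step 3: lo=0, hi=0, mid=0, val=5

Not found


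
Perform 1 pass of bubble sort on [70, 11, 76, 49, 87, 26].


Initial: [70, 11, 76, 49, 87, 26]
Pass 1: [11, 70, 49, 76, 26, 87] (3 swaps)

After 1 pass: [11, 70, 49, 76, 26, 87]


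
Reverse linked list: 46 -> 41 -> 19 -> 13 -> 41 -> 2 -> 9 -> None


Step 1: curr=46, set curr.next=prev(None) | reversed so far: 46
Step 2: curr=41, set curr.next=prev(46) | reversed so far: 41 -> 46
Step 3: curr=19, set curr.next=prev(41) | reversed so far: 19 -> 41 -> 46
Step 4: curr=13, set curr.next=prev(19) | reversed so far: 13 -> 19 -> 41 -> 46
Step 5: curr=41, set curr.next=prev(13) | reversed so far: 41 -> 13 -> 19 -> 41 -> 46
Step 6: curr=2, set curr.next=prev(41) | reversed so far: 2 -> 41 -> 13 -> 19 -> 41 -> 46
Step 7: curr=9, set curr.next=prev(2) | reversed so far: 9 -> 2 -> 41 -> 13 -> 19 -> 41 -> 46

9 -> 2 -> 41 -> 13 -> 19 -> 41 -> 46 -> None


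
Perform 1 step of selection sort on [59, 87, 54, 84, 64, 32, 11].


Initial: [59, 87, 54, 84, 64, 32, 11]
Step 1: min=11 at 6
  Swap: [11, 87, 54, 84, 64, 32, 59]

After 1 step: [11, 87, 54, 84, 64, 32, 59]


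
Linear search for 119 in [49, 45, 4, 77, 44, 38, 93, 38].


i=0: 49!=119
i=1: 45!=119
i=2: 4!=119
i=3: 77!=119
i=4: 44!=119
i=5: 38!=119
i=6: 93!=119
i=7: 38!=119

Not found, 8 comps


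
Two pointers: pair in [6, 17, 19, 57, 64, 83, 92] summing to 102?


lo=0(6)+hi=6(92)=98
lo=1(17)+hi=6(92)=109
lo=1(17)+hi=5(83)=100
lo=2(19)+hi=5(83)=102

Yes: 19+83=102


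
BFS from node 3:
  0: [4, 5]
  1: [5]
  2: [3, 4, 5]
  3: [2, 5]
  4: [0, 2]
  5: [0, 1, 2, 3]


Visit 3, enqueue [2, 5]
Visit 2, enqueue [4]
Visit 5, enqueue [0, 1]
Visit 4, enqueue []
Visit 0, enqueue []
Visit 1, enqueue []

BFS order: [3, 2, 5, 4, 0, 1]


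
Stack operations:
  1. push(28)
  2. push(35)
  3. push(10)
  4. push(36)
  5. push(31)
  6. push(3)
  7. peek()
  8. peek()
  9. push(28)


push(28) -> [28]
push(35) -> [28, 35]
push(10) -> [28, 35, 10]
push(36) -> [28, 35, 10, 36]
push(31) -> [28, 35, 10, 36, 31]
push(3) -> [28, 35, 10, 36, 31, 3]
peek()->3
peek()->3
push(28) -> [28, 35, 10, 36, 31, 3, 28]

Final stack: [28, 35, 10, 36, 31, 3, 28]


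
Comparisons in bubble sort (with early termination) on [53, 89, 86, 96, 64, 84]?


Algorithm: bubble sort (with early termination)
Input: [53, 89, 86, 96, 64, 84]
Sorted: [53, 64, 84, 86, 89, 96]

14


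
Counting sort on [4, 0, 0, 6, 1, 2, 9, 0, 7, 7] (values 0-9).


Input: [4, 0, 0, 6, 1, 2, 9, 0, 7, 7]
Counts: [3, 1, 1, 0, 1, 0, 1, 2, 0, 1]

Sorted: [0, 0, 0, 1, 2, 4, 6, 7, 7, 9]


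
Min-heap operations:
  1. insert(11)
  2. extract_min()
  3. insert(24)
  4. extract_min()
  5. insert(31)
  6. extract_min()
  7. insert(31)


insert(11) -> [11]
extract_min()->11, []
insert(24) -> [24]
extract_min()->24, []
insert(31) -> [31]
extract_min()->31, []
insert(31) -> [31]

Final heap: [31]


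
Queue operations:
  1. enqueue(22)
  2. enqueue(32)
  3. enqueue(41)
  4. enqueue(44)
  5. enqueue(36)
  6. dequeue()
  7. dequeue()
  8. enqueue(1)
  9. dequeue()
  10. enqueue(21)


enqueue(22) -> [22]
enqueue(32) -> [22, 32]
enqueue(41) -> [22, 32, 41]
enqueue(44) -> [22, 32, 41, 44]
enqueue(36) -> [22, 32, 41, 44, 36]
dequeue()->22, [32, 41, 44, 36]
dequeue()->32, [41, 44, 36]
enqueue(1) -> [41, 44, 36, 1]
dequeue()->41, [44, 36, 1]
enqueue(21) -> [44, 36, 1, 21]

Final queue: [44, 36, 1, 21]


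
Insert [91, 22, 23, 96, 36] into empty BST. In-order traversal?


Insert 91: root
Insert 22: L from 91
Insert 23: L from 91 -> R from 22
Insert 96: R from 91
Insert 36: L from 91 -> R from 22 -> R from 23

In-order: [22, 23, 36, 91, 96]


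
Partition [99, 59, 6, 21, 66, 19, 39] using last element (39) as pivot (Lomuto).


Pivot: 39
  6 <= 39: swap -> [6, 59, 99, 21, 66, 19, 39]
  21 <= 39: swap -> [6, 21, 99, 59, 66, 19, 39]
  19 <= 39: swap -> [6, 21, 19, 59, 66, 99, 39]
Place pivot at 3: [6, 21, 19, 39, 66, 99, 59]

Partitioned: [6, 21, 19, 39, 66, 99, 59]


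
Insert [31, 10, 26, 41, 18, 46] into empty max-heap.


Insert 31: [31]
Insert 10: [31, 10]
Insert 26: [31, 10, 26]
Insert 41: [41, 31, 26, 10]
Insert 18: [41, 31, 26, 10, 18]
Insert 46: [46, 31, 41, 10, 18, 26]

Final heap: [46, 31, 41, 10, 18, 26]


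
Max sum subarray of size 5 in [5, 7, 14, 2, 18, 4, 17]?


[0:5]: 46
[1:6]: 45
[2:7]: 55

Max: 55 at [2:7]


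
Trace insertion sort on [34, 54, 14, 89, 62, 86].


Initial: [34, 54, 14, 89, 62, 86]
Insert 54: [34, 54, 14, 89, 62, 86]
Insert 14: [14, 34, 54, 89, 62, 86]
Insert 89: [14, 34, 54, 89, 62, 86]
Insert 62: [14, 34, 54, 62, 89, 86]
Insert 86: [14, 34, 54, 62, 86, 89]

Sorted: [14, 34, 54, 62, 86, 89]


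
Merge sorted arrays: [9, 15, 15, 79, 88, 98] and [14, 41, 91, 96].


Take 9 from A
Take 14 from B
Take 15 from A
Take 15 from A
Take 41 from B
Take 79 from A
Take 88 from A
Take 91 from B
Take 96 from B

Merged: [9, 14, 15, 15, 41, 79, 88, 91, 96, 98]


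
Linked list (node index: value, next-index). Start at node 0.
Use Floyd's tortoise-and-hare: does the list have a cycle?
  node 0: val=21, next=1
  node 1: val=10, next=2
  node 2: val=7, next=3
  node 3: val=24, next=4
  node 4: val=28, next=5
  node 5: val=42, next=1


Floyd's tortoise (slow, +1) and hare (fast, +2):
  init: slow=0, fast=0
  step 1: slow=1, fast=2
  step 2: slow=2, fast=4
  step 3: slow=3, fast=1
  step 4: slow=4, fast=3
  step 5: slow=5, fast=5
  slow == fast at node 5: cycle detected

Cycle: yes


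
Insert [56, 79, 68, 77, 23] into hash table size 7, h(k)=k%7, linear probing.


Insert 56: h=0 -> slot 0
Insert 79: h=2 -> slot 2
Insert 68: h=5 -> slot 5
Insert 77: h=0, 1 probes -> slot 1
Insert 23: h=2, 1 probes -> slot 3

Table: [56, 77, 79, 23, None, 68, None]


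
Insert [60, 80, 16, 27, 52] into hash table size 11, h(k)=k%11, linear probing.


Insert 60: h=5 -> slot 5
Insert 80: h=3 -> slot 3
Insert 16: h=5, 1 probes -> slot 6
Insert 27: h=5, 2 probes -> slot 7
Insert 52: h=8 -> slot 8

Table: [None, None, None, 80, None, 60, 16, 27, 52, None, None]


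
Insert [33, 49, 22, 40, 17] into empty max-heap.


Insert 33: [33]
Insert 49: [49, 33]
Insert 22: [49, 33, 22]
Insert 40: [49, 40, 22, 33]
Insert 17: [49, 40, 22, 33, 17]

Final heap: [49, 40, 22, 33, 17]


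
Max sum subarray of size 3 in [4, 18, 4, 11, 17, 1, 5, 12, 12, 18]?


[0:3]: 26
[1:4]: 33
[2:5]: 32
[3:6]: 29
[4:7]: 23
[5:8]: 18
[6:9]: 29
[7:10]: 42

Max: 42 at [7:10]


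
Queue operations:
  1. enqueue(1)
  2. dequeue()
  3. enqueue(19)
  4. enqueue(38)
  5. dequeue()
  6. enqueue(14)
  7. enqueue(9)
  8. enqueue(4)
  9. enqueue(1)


enqueue(1) -> [1]
dequeue()->1, []
enqueue(19) -> [19]
enqueue(38) -> [19, 38]
dequeue()->19, [38]
enqueue(14) -> [38, 14]
enqueue(9) -> [38, 14, 9]
enqueue(4) -> [38, 14, 9, 4]
enqueue(1) -> [38, 14, 9, 4, 1]

Final queue: [38, 14, 9, 4, 1]


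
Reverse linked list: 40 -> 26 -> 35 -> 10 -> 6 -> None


Step 1: curr=40, set curr.next=prev(None) | reversed so far: 40
Step 2: curr=26, set curr.next=prev(40) | reversed so far: 26 -> 40
Step 3: curr=35, set curr.next=prev(26) | reversed so far: 35 -> 26 -> 40
Step 4: curr=10, set curr.next=prev(35) | reversed so far: 10 -> 35 -> 26 -> 40
Step 5: curr=6, set curr.next=prev(10) | reversed so far: 6 -> 10 -> 35 -> 26 -> 40

6 -> 10 -> 35 -> 26 -> 40 -> None


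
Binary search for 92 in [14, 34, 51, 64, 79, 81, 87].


Step 1: lo=0, hi=6, mid=3, val=64
Step 2: lo=4, hi=6, mid=5, val=81
Step 3: lo=6, hi=6, mid=6, val=87

Not found


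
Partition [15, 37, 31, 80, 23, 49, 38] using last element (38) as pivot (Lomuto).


Pivot: 38
  15 <= 38: advance i (no swap)
  37 <= 38: advance i (no swap)
  31 <= 38: advance i (no swap)
  23 <= 38: swap -> [15, 37, 31, 23, 80, 49, 38]
Place pivot at 4: [15, 37, 31, 23, 38, 49, 80]

Partitioned: [15, 37, 31, 23, 38, 49, 80]


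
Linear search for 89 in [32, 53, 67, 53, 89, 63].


i=0: 32!=89
i=1: 53!=89
i=2: 67!=89
i=3: 53!=89
i=4: 89==89 found!

Found at 4, 5 comps


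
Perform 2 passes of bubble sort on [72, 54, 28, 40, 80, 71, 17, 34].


Initial: [72, 54, 28, 40, 80, 71, 17, 34]
Pass 1: [54, 28, 40, 72, 71, 17, 34, 80] (6 swaps)
Pass 2: [28, 40, 54, 71, 17, 34, 72, 80] (5 swaps)

After 2 passes: [28, 40, 54, 71, 17, 34, 72, 80]


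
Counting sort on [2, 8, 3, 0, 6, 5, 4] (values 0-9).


Input: [2, 8, 3, 0, 6, 5, 4]
Counts: [1, 0, 1, 1, 1, 1, 1, 0, 1, 0]

Sorted: [0, 2, 3, 4, 5, 6, 8]


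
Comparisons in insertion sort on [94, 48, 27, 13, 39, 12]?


Algorithm: insertion sort
Input: [94, 48, 27, 13, 39, 12]
Sorted: [12, 13, 27, 39, 48, 94]

14


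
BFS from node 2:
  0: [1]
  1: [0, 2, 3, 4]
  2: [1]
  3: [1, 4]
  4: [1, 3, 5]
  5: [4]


Visit 2, enqueue [1]
Visit 1, enqueue [0, 3, 4]
Visit 0, enqueue []
Visit 3, enqueue []
Visit 4, enqueue [5]
Visit 5, enqueue []

BFS order: [2, 1, 0, 3, 4, 5]


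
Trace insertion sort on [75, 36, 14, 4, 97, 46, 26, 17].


Initial: [75, 36, 14, 4, 97, 46, 26, 17]
Insert 36: [36, 75, 14, 4, 97, 46, 26, 17]
Insert 14: [14, 36, 75, 4, 97, 46, 26, 17]
Insert 4: [4, 14, 36, 75, 97, 46, 26, 17]
Insert 97: [4, 14, 36, 75, 97, 46, 26, 17]
Insert 46: [4, 14, 36, 46, 75, 97, 26, 17]
Insert 26: [4, 14, 26, 36, 46, 75, 97, 17]
Insert 17: [4, 14, 17, 26, 36, 46, 75, 97]

Sorted: [4, 14, 17, 26, 36, 46, 75, 97]


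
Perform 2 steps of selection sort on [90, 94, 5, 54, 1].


Initial: [90, 94, 5, 54, 1]
Step 1: min=1 at 4
  Swap: [1, 94, 5, 54, 90]
Step 2: min=5 at 2
  Swap: [1, 5, 94, 54, 90]

After 2 steps: [1, 5, 94, 54, 90]


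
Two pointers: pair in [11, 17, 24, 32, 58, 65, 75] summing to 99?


lo=0(11)+hi=6(75)=86
lo=1(17)+hi=6(75)=92
lo=2(24)+hi=6(75)=99

Yes: 24+75=99


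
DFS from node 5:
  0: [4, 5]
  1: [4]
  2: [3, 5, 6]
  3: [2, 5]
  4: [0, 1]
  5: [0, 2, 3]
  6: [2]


Visit 5, push [3, 2, 0]
Visit 0, push [4]
Visit 4, push [1]
Visit 1, push []
Visit 2, push [6, 3]
Visit 3, push []
Visit 6, push []

DFS order: [5, 0, 4, 1, 2, 3, 6]


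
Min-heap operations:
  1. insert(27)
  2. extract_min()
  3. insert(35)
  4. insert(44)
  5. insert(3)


insert(27) -> [27]
extract_min()->27, []
insert(35) -> [35]
insert(44) -> [35, 44]
insert(3) -> [3, 44, 35]

Final heap: [3, 44, 35]


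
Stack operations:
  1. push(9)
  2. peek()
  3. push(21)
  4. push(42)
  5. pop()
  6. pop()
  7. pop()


push(9) -> [9]
peek()->9
push(21) -> [9, 21]
push(42) -> [9, 21, 42]
pop()->42, [9, 21]
pop()->21, [9]
pop()->9, []

Final stack: []


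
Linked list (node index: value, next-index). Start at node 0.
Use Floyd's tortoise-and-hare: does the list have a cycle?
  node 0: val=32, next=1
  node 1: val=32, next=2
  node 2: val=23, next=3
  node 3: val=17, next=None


Floyd's tortoise (slow, +1) and hare (fast, +2):
  init: slow=0, fast=0
  step 1: slow=1, fast=2
  step 2: fast 2->3->None, no cycle

Cycle: no


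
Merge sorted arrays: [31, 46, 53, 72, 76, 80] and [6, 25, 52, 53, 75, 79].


Take 6 from B
Take 25 from B
Take 31 from A
Take 46 from A
Take 52 from B
Take 53 from A
Take 53 from B
Take 72 from A
Take 75 from B
Take 76 from A
Take 79 from B

Merged: [6, 25, 31, 46, 52, 53, 53, 72, 75, 76, 79, 80]


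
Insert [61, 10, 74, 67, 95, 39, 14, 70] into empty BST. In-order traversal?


Insert 61: root
Insert 10: L from 61
Insert 74: R from 61
Insert 67: R from 61 -> L from 74
Insert 95: R from 61 -> R from 74
Insert 39: L from 61 -> R from 10
Insert 14: L from 61 -> R from 10 -> L from 39
Insert 70: R from 61 -> L from 74 -> R from 67

In-order: [10, 14, 39, 61, 67, 70, 74, 95]


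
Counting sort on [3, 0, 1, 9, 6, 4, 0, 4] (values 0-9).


Input: [3, 0, 1, 9, 6, 4, 0, 4]
Counts: [2, 1, 0, 1, 2, 0, 1, 0, 0, 1]

Sorted: [0, 0, 1, 3, 4, 4, 6, 9]


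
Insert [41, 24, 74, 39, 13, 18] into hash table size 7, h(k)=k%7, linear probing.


Insert 41: h=6 -> slot 6
Insert 24: h=3 -> slot 3
Insert 74: h=4 -> slot 4
Insert 39: h=4, 1 probes -> slot 5
Insert 13: h=6, 1 probes -> slot 0
Insert 18: h=4, 4 probes -> slot 1

Table: [13, 18, None, 24, 74, 39, 41]


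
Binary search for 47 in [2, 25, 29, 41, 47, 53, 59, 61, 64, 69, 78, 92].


Step 1: lo=0, hi=11, mid=5, val=53
Step 2: lo=0, hi=4, mid=2, val=29
Step 3: lo=3, hi=4, mid=3, val=41
Step 4: lo=4, hi=4, mid=4, val=47

Found at index 4


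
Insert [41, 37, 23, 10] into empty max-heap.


Insert 41: [41]
Insert 37: [41, 37]
Insert 23: [41, 37, 23]
Insert 10: [41, 37, 23, 10]

Final heap: [41, 37, 23, 10]


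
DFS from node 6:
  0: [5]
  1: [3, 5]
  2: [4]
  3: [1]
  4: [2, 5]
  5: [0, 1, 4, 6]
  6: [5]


Visit 6, push [5]
Visit 5, push [4, 1, 0]
Visit 0, push []
Visit 1, push [3]
Visit 3, push []
Visit 4, push [2]
Visit 2, push []

DFS order: [6, 5, 0, 1, 3, 4, 2]


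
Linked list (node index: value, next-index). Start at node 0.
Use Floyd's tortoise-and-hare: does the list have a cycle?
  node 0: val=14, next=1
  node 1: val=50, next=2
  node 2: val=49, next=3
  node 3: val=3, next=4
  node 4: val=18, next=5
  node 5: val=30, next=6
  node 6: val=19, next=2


Floyd's tortoise (slow, +1) and hare (fast, +2):
  init: slow=0, fast=0
  step 1: slow=1, fast=2
  step 2: slow=2, fast=4
  step 3: slow=3, fast=6
  step 4: slow=4, fast=3
  step 5: slow=5, fast=5
  slow == fast at node 5: cycle detected

Cycle: yes


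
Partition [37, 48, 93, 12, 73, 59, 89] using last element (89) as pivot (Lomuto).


Pivot: 89
  37 <= 89: advance i (no swap)
  48 <= 89: advance i (no swap)
  12 <= 89: swap -> [37, 48, 12, 93, 73, 59, 89]
  73 <= 89: swap -> [37, 48, 12, 73, 93, 59, 89]
  59 <= 89: swap -> [37, 48, 12, 73, 59, 93, 89]
Place pivot at 5: [37, 48, 12, 73, 59, 89, 93]

Partitioned: [37, 48, 12, 73, 59, 89, 93]


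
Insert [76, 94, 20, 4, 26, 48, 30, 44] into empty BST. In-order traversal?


Insert 76: root
Insert 94: R from 76
Insert 20: L from 76
Insert 4: L from 76 -> L from 20
Insert 26: L from 76 -> R from 20
Insert 48: L from 76 -> R from 20 -> R from 26
Insert 30: L from 76 -> R from 20 -> R from 26 -> L from 48
Insert 44: L from 76 -> R from 20 -> R from 26 -> L from 48 -> R from 30

In-order: [4, 20, 26, 30, 44, 48, 76, 94]


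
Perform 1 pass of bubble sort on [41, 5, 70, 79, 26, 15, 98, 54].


Initial: [41, 5, 70, 79, 26, 15, 98, 54]
Pass 1: [5, 41, 70, 26, 15, 79, 54, 98] (4 swaps)

After 1 pass: [5, 41, 70, 26, 15, 79, 54, 98]


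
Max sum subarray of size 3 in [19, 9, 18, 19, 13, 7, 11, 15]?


[0:3]: 46
[1:4]: 46
[2:5]: 50
[3:6]: 39
[4:7]: 31
[5:8]: 33

Max: 50 at [2:5]


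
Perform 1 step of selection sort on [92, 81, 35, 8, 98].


Initial: [92, 81, 35, 8, 98]
Step 1: min=8 at 3
  Swap: [8, 81, 35, 92, 98]

After 1 step: [8, 81, 35, 92, 98]


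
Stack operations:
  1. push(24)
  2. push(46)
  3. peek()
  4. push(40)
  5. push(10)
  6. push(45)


push(24) -> [24]
push(46) -> [24, 46]
peek()->46
push(40) -> [24, 46, 40]
push(10) -> [24, 46, 40, 10]
push(45) -> [24, 46, 40, 10, 45]

Final stack: [24, 46, 40, 10, 45]


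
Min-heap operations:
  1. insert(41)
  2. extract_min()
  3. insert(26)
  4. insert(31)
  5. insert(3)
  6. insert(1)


insert(41) -> [41]
extract_min()->41, []
insert(26) -> [26]
insert(31) -> [26, 31]
insert(3) -> [3, 31, 26]
insert(1) -> [1, 3, 26, 31]

Final heap: [1, 3, 26, 31]


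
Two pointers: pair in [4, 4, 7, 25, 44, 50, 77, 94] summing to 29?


lo=0(4)+hi=7(94)=98
lo=0(4)+hi=6(77)=81
lo=0(4)+hi=5(50)=54
lo=0(4)+hi=4(44)=48
lo=0(4)+hi=3(25)=29

Yes: 4+25=29


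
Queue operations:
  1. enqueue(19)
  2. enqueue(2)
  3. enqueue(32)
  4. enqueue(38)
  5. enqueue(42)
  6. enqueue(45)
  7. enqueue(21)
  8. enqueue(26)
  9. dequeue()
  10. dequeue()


enqueue(19) -> [19]
enqueue(2) -> [19, 2]
enqueue(32) -> [19, 2, 32]
enqueue(38) -> [19, 2, 32, 38]
enqueue(42) -> [19, 2, 32, 38, 42]
enqueue(45) -> [19, 2, 32, 38, 42, 45]
enqueue(21) -> [19, 2, 32, 38, 42, 45, 21]
enqueue(26) -> [19, 2, 32, 38, 42, 45, 21, 26]
dequeue()->19, [2, 32, 38, 42, 45, 21, 26]
dequeue()->2, [32, 38, 42, 45, 21, 26]

Final queue: [32, 38, 42, 45, 21, 26]


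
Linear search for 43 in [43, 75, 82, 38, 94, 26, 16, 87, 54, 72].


i=0: 43==43 found!

Found at 0, 1 comps


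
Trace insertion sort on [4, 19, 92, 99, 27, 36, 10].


Initial: [4, 19, 92, 99, 27, 36, 10]
Insert 19: [4, 19, 92, 99, 27, 36, 10]
Insert 92: [4, 19, 92, 99, 27, 36, 10]
Insert 99: [4, 19, 92, 99, 27, 36, 10]
Insert 27: [4, 19, 27, 92, 99, 36, 10]
Insert 36: [4, 19, 27, 36, 92, 99, 10]
Insert 10: [4, 10, 19, 27, 36, 92, 99]

Sorted: [4, 10, 19, 27, 36, 92, 99]


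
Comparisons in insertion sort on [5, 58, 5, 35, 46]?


Algorithm: insertion sort
Input: [5, 58, 5, 35, 46]
Sorted: [5, 5, 35, 46, 58]

7


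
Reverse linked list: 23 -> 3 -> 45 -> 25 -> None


Step 1: curr=23, set curr.next=prev(None) | reversed so far: 23
Step 2: curr=3, set curr.next=prev(23) | reversed so far: 3 -> 23
Step 3: curr=45, set curr.next=prev(3) | reversed so far: 45 -> 3 -> 23
Step 4: curr=25, set curr.next=prev(45) | reversed so far: 25 -> 45 -> 3 -> 23

25 -> 45 -> 3 -> 23 -> None


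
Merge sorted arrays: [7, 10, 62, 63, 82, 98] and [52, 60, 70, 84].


Take 7 from A
Take 10 from A
Take 52 from B
Take 60 from B
Take 62 from A
Take 63 from A
Take 70 from B
Take 82 from A
Take 84 from B

Merged: [7, 10, 52, 60, 62, 63, 70, 82, 84, 98]


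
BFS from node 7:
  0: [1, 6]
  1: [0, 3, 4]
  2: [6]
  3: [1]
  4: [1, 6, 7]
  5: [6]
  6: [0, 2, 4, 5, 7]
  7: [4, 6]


Visit 7, enqueue [4, 6]
Visit 4, enqueue [1]
Visit 6, enqueue [0, 2, 5]
Visit 1, enqueue [3]
Visit 0, enqueue []
Visit 2, enqueue []
Visit 5, enqueue []
Visit 3, enqueue []

BFS order: [7, 4, 6, 1, 0, 2, 5, 3]


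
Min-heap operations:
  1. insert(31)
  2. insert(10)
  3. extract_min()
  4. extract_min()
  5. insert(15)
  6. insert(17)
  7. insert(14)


insert(31) -> [31]
insert(10) -> [10, 31]
extract_min()->10, [31]
extract_min()->31, []
insert(15) -> [15]
insert(17) -> [15, 17]
insert(14) -> [14, 17, 15]

Final heap: [14, 17, 15]


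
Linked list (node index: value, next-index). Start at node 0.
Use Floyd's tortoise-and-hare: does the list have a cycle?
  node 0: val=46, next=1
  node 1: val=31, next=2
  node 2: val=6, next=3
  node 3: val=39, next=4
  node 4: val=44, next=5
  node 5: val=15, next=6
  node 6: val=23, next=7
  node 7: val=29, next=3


Floyd's tortoise (slow, +1) and hare (fast, +2):
  init: slow=0, fast=0
  step 1: slow=1, fast=2
  step 2: slow=2, fast=4
  step 3: slow=3, fast=6
  step 4: slow=4, fast=3
  step 5: slow=5, fast=5
  slow == fast at node 5: cycle detected

Cycle: yes


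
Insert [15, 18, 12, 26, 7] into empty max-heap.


Insert 15: [15]
Insert 18: [18, 15]
Insert 12: [18, 15, 12]
Insert 26: [26, 18, 12, 15]
Insert 7: [26, 18, 12, 15, 7]

Final heap: [26, 18, 12, 15, 7]


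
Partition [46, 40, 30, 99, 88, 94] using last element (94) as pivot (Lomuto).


Pivot: 94
  46 <= 94: advance i (no swap)
  40 <= 94: advance i (no swap)
  30 <= 94: advance i (no swap)
  88 <= 94: swap -> [46, 40, 30, 88, 99, 94]
Place pivot at 4: [46, 40, 30, 88, 94, 99]

Partitioned: [46, 40, 30, 88, 94, 99]


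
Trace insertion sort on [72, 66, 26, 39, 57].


Initial: [72, 66, 26, 39, 57]
Insert 66: [66, 72, 26, 39, 57]
Insert 26: [26, 66, 72, 39, 57]
Insert 39: [26, 39, 66, 72, 57]
Insert 57: [26, 39, 57, 66, 72]

Sorted: [26, 39, 57, 66, 72]


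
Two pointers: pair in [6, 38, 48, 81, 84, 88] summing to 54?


lo=0(6)+hi=5(88)=94
lo=0(6)+hi=4(84)=90
lo=0(6)+hi=3(81)=87
lo=0(6)+hi=2(48)=54

Yes: 6+48=54


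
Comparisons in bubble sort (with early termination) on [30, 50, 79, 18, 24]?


Algorithm: bubble sort (with early termination)
Input: [30, 50, 79, 18, 24]
Sorted: [18, 24, 30, 50, 79]

10


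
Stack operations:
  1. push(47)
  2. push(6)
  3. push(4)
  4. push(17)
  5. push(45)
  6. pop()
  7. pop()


push(47) -> [47]
push(6) -> [47, 6]
push(4) -> [47, 6, 4]
push(17) -> [47, 6, 4, 17]
push(45) -> [47, 6, 4, 17, 45]
pop()->45, [47, 6, 4, 17]
pop()->17, [47, 6, 4]

Final stack: [47, 6, 4]


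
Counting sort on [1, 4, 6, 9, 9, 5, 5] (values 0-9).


Input: [1, 4, 6, 9, 9, 5, 5]
Counts: [0, 1, 0, 0, 1, 2, 1, 0, 0, 2]

Sorted: [1, 4, 5, 5, 6, 9, 9]


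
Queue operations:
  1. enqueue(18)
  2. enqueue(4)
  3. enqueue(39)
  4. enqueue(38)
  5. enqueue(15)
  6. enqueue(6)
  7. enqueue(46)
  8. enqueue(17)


enqueue(18) -> [18]
enqueue(4) -> [18, 4]
enqueue(39) -> [18, 4, 39]
enqueue(38) -> [18, 4, 39, 38]
enqueue(15) -> [18, 4, 39, 38, 15]
enqueue(6) -> [18, 4, 39, 38, 15, 6]
enqueue(46) -> [18, 4, 39, 38, 15, 6, 46]
enqueue(17) -> [18, 4, 39, 38, 15, 6, 46, 17]

Final queue: [18, 4, 39, 38, 15, 6, 46, 17]


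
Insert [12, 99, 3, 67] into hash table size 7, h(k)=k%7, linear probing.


Insert 12: h=5 -> slot 5
Insert 99: h=1 -> slot 1
Insert 3: h=3 -> slot 3
Insert 67: h=4 -> slot 4

Table: [None, 99, None, 3, 67, 12, None]


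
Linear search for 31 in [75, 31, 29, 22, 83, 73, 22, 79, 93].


i=0: 75!=31
i=1: 31==31 found!

Found at 1, 2 comps


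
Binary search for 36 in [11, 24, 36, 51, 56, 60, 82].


Step 1: lo=0, hi=6, mid=3, val=51
Step 2: lo=0, hi=2, mid=1, val=24
Step 3: lo=2, hi=2, mid=2, val=36

Found at index 2


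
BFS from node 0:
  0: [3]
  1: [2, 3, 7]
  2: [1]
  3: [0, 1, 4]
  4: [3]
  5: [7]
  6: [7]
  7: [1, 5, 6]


Visit 0, enqueue [3]
Visit 3, enqueue [1, 4]
Visit 1, enqueue [2, 7]
Visit 4, enqueue []
Visit 2, enqueue []
Visit 7, enqueue [5, 6]
Visit 5, enqueue []
Visit 6, enqueue []

BFS order: [0, 3, 1, 4, 2, 7, 5, 6]


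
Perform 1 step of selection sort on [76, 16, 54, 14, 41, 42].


Initial: [76, 16, 54, 14, 41, 42]
Step 1: min=14 at 3
  Swap: [14, 16, 54, 76, 41, 42]

After 1 step: [14, 16, 54, 76, 41, 42]


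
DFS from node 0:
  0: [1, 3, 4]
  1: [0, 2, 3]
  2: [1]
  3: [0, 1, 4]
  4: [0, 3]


Visit 0, push [4, 3, 1]
Visit 1, push [3, 2]
Visit 2, push []
Visit 3, push [4]
Visit 4, push []

DFS order: [0, 1, 2, 3, 4]


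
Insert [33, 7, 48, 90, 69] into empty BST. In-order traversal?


Insert 33: root
Insert 7: L from 33
Insert 48: R from 33
Insert 90: R from 33 -> R from 48
Insert 69: R from 33 -> R from 48 -> L from 90

In-order: [7, 33, 48, 69, 90]


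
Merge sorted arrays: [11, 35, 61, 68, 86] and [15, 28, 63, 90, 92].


Take 11 from A
Take 15 from B
Take 28 from B
Take 35 from A
Take 61 from A
Take 63 from B
Take 68 from A
Take 86 from A

Merged: [11, 15, 28, 35, 61, 63, 68, 86, 90, 92]


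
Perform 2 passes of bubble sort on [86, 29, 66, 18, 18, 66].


Initial: [86, 29, 66, 18, 18, 66]
Pass 1: [29, 66, 18, 18, 66, 86] (5 swaps)
Pass 2: [29, 18, 18, 66, 66, 86] (2 swaps)

After 2 passes: [29, 18, 18, 66, 66, 86]


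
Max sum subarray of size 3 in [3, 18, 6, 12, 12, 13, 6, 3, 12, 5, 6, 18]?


[0:3]: 27
[1:4]: 36
[2:5]: 30
[3:6]: 37
[4:7]: 31
[5:8]: 22
[6:9]: 21
[7:10]: 20
[8:11]: 23
[9:12]: 29

Max: 37 at [3:6]


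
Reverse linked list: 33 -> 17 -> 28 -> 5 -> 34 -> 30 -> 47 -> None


Step 1: curr=33, set curr.next=prev(None) | reversed so far: 33
Step 2: curr=17, set curr.next=prev(33) | reversed so far: 17 -> 33
Step 3: curr=28, set curr.next=prev(17) | reversed so far: 28 -> 17 -> 33
Step 4: curr=5, set curr.next=prev(28) | reversed so far: 5 -> 28 -> 17 -> 33
Step 5: curr=34, set curr.next=prev(5) | reversed so far: 34 -> 5 -> 28 -> 17 -> 33
Step 6: curr=30, set curr.next=prev(34) | reversed so far: 30 -> 34 -> 5 -> 28 -> 17 -> 33
Step 7: curr=47, set curr.next=prev(30) | reversed so far: 47 -> 30 -> 34 -> 5 -> 28 -> 17 -> 33

47 -> 30 -> 34 -> 5 -> 28 -> 17 -> 33 -> None


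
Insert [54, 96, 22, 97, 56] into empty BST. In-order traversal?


Insert 54: root
Insert 96: R from 54
Insert 22: L from 54
Insert 97: R from 54 -> R from 96
Insert 56: R from 54 -> L from 96

In-order: [22, 54, 56, 96, 97]


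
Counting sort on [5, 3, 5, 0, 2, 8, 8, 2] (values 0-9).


Input: [5, 3, 5, 0, 2, 8, 8, 2]
Counts: [1, 0, 2, 1, 0, 2, 0, 0, 2, 0]

Sorted: [0, 2, 2, 3, 5, 5, 8, 8]


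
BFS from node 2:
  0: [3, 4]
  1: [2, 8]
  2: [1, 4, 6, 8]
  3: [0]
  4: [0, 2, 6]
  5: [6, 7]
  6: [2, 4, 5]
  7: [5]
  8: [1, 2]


Visit 2, enqueue [1, 4, 6, 8]
Visit 1, enqueue []
Visit 4, enqueue [0]
Visit 6, enqueue [5]
Visit 8, enqueue []
Visit 0, enqueue [3]
Visit 5, enqueue [7]
Visit 3, enqueue []
Visit 7, enqueue []

BFS order: [2, 1, 4, 6, 8, 0, 5, 3, 7]


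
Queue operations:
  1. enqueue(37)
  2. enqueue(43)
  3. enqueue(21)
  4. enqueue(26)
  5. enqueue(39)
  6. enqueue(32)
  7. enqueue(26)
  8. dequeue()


enqueue(37) -> [37]
enqueue(43) -> [37, 43]
enqueue(21) -> [37, 43, 21]
enqueue(26) -> [37, 43, 21, 26]
enqueue(39) -> [37, 43, 21, 26, 39]
enqueue(32) -> [37, 43, 21, 26, 39, 32]
enqueue(26) -> [37, 43, 21, 26, 39, 32, 26]
dequeue()->37, [43, 21, 26, 39, 32, 26]

Final queue: [43, 21, 26, 39, 32, 26]


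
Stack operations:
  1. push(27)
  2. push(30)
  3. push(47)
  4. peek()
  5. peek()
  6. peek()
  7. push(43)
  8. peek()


push(27) -> [27]
push(30) -> [27, 30]
push(47) -> [27, 30, 47]
peek()->47
peek()->47
peek()->47
push(43) -> [27, 30, 47, 43]
peek()->43

Final stack: [27, 30, 47, 43]


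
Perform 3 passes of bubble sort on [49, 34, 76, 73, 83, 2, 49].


Initial: [49, 34, 76, 73, 83, 2, 49]
Pass 1: [34, 49, 73, 76, 2, 49, 83] (4 swaps)
Pass 2: [34, 49, 73, 2, 49, 76, 83] (2 swaps)
Pass 3: [34, 49, 2, 49, 73, 76, 83] (2 swaps)

After 3 passes: [34, 49, 2, 49, 73, 76, 83]


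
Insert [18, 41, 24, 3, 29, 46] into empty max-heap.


Insert 18: [18]
Insert 41: [41, 18]
Insert 24: [41, 18, 24]
Insert 3: [41, 18, 24, 3]
Insert 29: [41, 29, 24, 3, 18]
Insert 46: [46, 29, 41, 3, 18, 24]

Final heap: [46, 29, 41, 3, 18, 24]


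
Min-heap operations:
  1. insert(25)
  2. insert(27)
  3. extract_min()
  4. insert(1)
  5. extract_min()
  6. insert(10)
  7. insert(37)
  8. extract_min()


insert(25) -> [25]
insert(27) -> [25, 27]
extract_min()->25, [27]
insert(1) -> [1, 27]
extract_min()->1, [27]
insert(10) -> [10, 27]
insert(37) -> [10, 27, 37]
extract_min()->10, [27, 37]

Final heap: [27, 37]


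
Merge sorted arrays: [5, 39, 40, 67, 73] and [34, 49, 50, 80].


Take 5 from A
Take 34 from B
Take 39 from A
Take 40 from A
Take 49 from B
Take 50 from B
Take 67 from A
Take 73 from A

Merged: [5, 34, 39, 40, 49, 50, 67, 73, 80]


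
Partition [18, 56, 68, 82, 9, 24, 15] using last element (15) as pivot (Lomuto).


Pivot: 15
  9 <= 15: swap -> [9, 56, 68, 82, 18, 24, 15]
Place pivot at 1: [9, 15, 68, 82, 18, 24, 56]

Partitioned: [9, 15, 68, 82, 18, 24, 56]


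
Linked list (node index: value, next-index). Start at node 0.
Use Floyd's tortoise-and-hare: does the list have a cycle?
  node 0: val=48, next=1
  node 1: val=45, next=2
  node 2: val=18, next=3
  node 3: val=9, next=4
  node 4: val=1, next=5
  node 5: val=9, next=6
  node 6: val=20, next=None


Floyd's tortoise (slow, +1) and hare (fast, +2):
  init: slow=0, fast=0
  step 1: slow=1, fast=2
  step 2: slow=2, fast=4
  step 3: slow=3, fast=6
  step 4: fast -> None, no cycle

Cycle: no


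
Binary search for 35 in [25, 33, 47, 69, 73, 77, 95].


Step 1: lo=0, hi=6, mid=3, val=69
Step 2: lo=0, hi=2, mid=1, val=33
Step 3: lo=2, hi=2, mid=2, val=47

Not found


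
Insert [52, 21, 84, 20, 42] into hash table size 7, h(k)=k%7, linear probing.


Insert 52: h=3 -> slot 3
Insert 21: h=0 -> slot 0
Insert 84: h=0, 1 probes -> slot 1
Insert 20: h=6 -> slot 6
Insert 42: h=0, 2 probes -> slot 2

Table: [21, 84, 42, 52, None, None, 20]


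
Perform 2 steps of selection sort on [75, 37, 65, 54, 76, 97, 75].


Initial: [75, 37, 65, 54, 76, 97, 75]
Step 1: min=37 at 1
  Swap: [37, 75, 65, 54, 76, 97, 75]
Step 2: min=54 at 3
  Swap: [37, 54, 65, 75, 76, 97, 75]

After 2 steps: [37, 54, 65, 75, 76, 97, 75]


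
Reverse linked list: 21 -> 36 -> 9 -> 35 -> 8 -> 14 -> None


Step 1: curr=21, set curr.next=prev(None) | reversed so far: 21
Step 2: curr=36, set curr.next=prev(21) | reversed so far: 36 -> 21
Step 3: curr=9, set curr.next=prev(36) | reversed so far: 9 -> 36 -> 21
Step 4: curr=35, set curr.next=prev(9) | reversed so far: 35 -> 9 -> 36 -> 21
Step 5: curr=8, set curr.next=prev(35) | reversed so far: 8 -> 35 -> 9 -> 36 -> 21
Step 6: curr=14, set curr.next=prev(8) | reversed so far: 14 -> 8 -> 35 -> 9 -> 36 -> 21

14 -> 8 -> 35 -> 9 -> 36 -> 21 -> None


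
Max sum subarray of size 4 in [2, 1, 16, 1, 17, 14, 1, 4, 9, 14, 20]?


[0:4]: 20
[1:5]: 35
[2:6]: 48
[3:7]: 33
[4:8]: 36
[5:9]: 28
[6:10]: 28
[7:11]: 47

Max: 48 at [2:6]


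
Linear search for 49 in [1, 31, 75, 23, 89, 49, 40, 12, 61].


i=0: 1!=49
i=1: 31!=49
i=2: 75!=49
i=3: 23!=49
i=4: 89!=49
i=5: 49==49 found!

Found at 5, 6 comps


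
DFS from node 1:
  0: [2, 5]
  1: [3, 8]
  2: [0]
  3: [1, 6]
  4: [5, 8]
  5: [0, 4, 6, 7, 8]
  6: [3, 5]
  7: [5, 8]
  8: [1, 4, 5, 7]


Visit 1, push [8, 3]
Visit 3, push [6]
Visit 6, push [5]
Visit 5, push [8, 7, 4, 0]
Visit 0, push [2]
Visit 2, push []
Visit 4, push [8]
Visit 8, push [7]
Visit 7, push []

DFS order: [1, 3, 6, 5, 0, 2, 4, 8, 7]


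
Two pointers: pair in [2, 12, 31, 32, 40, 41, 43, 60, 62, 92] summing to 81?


lo=0(2)+hi=9(92)=94
lo=0(2)+hi=8(62)=64
lo=1(12)+hi=8(62)=74
lo=2(31)+hi=8(62)=93
lo=2(31)+hi=7(60)=91
lo=2(31)+hi=6(43)=74
lo=3(32)+hi=6(43)=75
lo=4(40)+hi=6(43)=83
lo=4(40)+hi=5(41)=81

Yes: 40+41=81


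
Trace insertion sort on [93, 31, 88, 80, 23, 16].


Initial: [93, 31, 88, 80, 23, 16]
Insert 31: [31, 93, 88, 80, 23, 16]
Insert 88: [31, 88, 93, 80, 23, 16]
Insert 80: [31, 80, 88, 93, 23, 16]
Insert 23: [23, 31, 80, 88, 93, 16]
Insert 16: [16, 23, 31, 80, 88, 93]

Sorted: [16, 23, 31, 80, 88, 93]


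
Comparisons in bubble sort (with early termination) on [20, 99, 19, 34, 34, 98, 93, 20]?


Algorithm: bubble sort (with early termination)
Input: [20, 99, 19, 34, 34, 98, 93, 20]
Sorted: [19, 20, 20, 34, 34, 93, 98, 99]

27


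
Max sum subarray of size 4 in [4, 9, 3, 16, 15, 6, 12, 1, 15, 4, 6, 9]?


[0:4]: 32
[1:5]: 43
[2:6]: 40
[3:7]: 49
[4:8]: 34
[5:9]: 34
[6:10]: 32
[7:11]: 26
[8:12]: 34

Max: 49 at [3:7]


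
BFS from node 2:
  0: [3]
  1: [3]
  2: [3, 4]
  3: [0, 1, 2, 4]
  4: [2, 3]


Visit 2, enqueue [3, 4]
Visit 3, enqueue [0, 1]
Visit 4, enqueue []
Visit 0, enqueue []
Visit 1, enqueue []

BFS order: [2, 3, 4, 0, 1]


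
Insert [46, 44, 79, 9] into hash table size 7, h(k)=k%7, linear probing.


Insert 46: h=4 -> slot 4
Insert 44: h=2 -> slot 2
Insert 79: h=2, 1 probes -> slot 3
Insert 9: h=2, 3 probes -> slot 5

Table: [None, None, 44, 79, 46, 9, None]


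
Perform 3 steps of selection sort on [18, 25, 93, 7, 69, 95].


Initial: [18, 25, 93, 7, 69, 95]
Step 1: min=7 at 3
  Swap: [7, 25, 93, 18, 69, 95]
Step 2: min=18 at 3
  Swap: [7, 18, 93, 25, 69, 95]
Step 3: min=25 at 3
  Swap: [7, 18, 25, 93, 69, 95]

After 3 steps: [7, 18, 25, 93, 69, 95]


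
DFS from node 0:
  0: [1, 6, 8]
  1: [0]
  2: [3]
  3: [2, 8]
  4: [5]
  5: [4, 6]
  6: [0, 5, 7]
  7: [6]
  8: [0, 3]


Visit 0, push [8, 6, 1]
Visit 1, push []
Visit 6, push [7, 5]
Visit 5, push [4]
Visit 4, push []
Visit 7, push []
Visit 8, push [3]
Visit 3, push [2]
Visit 2, push []

DFS order: [0, 1, 6, 5, 4, 7, 8, 3, 2]


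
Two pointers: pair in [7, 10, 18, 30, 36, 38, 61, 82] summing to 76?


lo=0(7)+hi=7(82)=89
lo=0(7)+hi=6(61)=68
lo=1(10)+hi=6(61)=71
lo=2(18)+hi=6(61)=79
lo=2(18)+hi=5(38)=56
lo=3(30)+hi=5(38)=68
lo=4(36)+hi=5(38)=74

No pair found


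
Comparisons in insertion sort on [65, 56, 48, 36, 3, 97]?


Algorithm: insertion sort
Input: [65, 56, 48, 36, 3, 97]
Sorted: [3, 36, 48, 56, 65, 97]

11


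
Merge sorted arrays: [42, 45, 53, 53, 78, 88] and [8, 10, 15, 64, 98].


Take 8 from B
Take 10 from B
Take 15 from B
Take 42 from A
Take 45 from A
Take 53 from A
Take 53 from A
Take 64 from B
Take 78 from A
Take 88 from A

Merged: [8, 10, 15, 42, 45, 53, 53, 64, 78, 88, 98]


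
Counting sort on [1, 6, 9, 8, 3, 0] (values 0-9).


Input: [1, 6, 9, 8, 3, 0]
Counts: [1, 1, 0, 1, 0, 0, 1, 0, 1, 1]

Sorted: [0, 1, 3, 6, 8, 9]


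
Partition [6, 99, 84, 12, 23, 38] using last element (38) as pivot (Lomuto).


Pivot: 38
  6 <= 38: advance i (no swap)
  12 <= 38: swap -> [6, 12, 84, 99, 23, 38]
  23 <= 38: swap -> [6, 12, 23, 99, 84, 38]
Place pivot at 3: [6, 12, 23, 38, 84, 99]

Partitioned: [6, 12, 23, 38, 84, 99]


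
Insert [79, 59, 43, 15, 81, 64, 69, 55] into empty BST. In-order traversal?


Insert 79: root
Insert 59: L from 79
Insert 43: L from 79 -> L from 59
Insert 15: L from 79 -> L from 59 -> L from 43
Insert 81: R from 79
Insert 64: L from 79 -> R from 59
Insert 69: L from 79 -> R from 59 -> R from 64
Insert 55: L from 79 -> L from 59 -> R from 43

In-order: [15, 43, 55, 59, 64, 69, 79, 81]


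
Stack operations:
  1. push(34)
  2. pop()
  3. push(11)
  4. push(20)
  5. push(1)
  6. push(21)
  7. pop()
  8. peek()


push(34) -> [34]
pop()->34, []
push(11) -> [11]
push(20) -> [11, 20]
push(1) -> [11, 20, 1]
push(21) -> [11, 20, 1, 21]
pop()->21, [11, 20, 1]
peek()->1

Final stack: [11, 20, 1]


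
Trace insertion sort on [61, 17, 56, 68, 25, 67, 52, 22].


Initial: [61, 17, 56, 68, 25, 67, 52, 22]
Insert 17: [17, 61, 56, 68, 25, 67, 52, 22]
Insert 56: [17, 56, 61, 68, 25, 67, 52, 22]
Insert 68: [17, 56, 61, 68, 25, 67, 52, 22]
Insert 25: [17, 25, 56, 61, 68, 67, 52, 22]
Insert 67: [17, 25, 56, 61, 67, 68, 52, 22]
Insert 52: [17, 25, 52, 56, 61, 67, 68, 22]
Insert 22: [17, 22, 25, 52, 56, 61, 67, 68]

Sorted: [17, 22, 25, 52, 56, 61, 67, 68]


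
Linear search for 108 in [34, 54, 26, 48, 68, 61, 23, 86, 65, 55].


i=0: 34!=108
i=1: 54!=108
i=2: 26!=108
i=3: 48!=108
i=4: 68!=108
i=5: 61!=108
i=6: 23!=108
i=7: 86!=108
i=8: 65!=108
i=9: 55!=108

Not found, 10 comps


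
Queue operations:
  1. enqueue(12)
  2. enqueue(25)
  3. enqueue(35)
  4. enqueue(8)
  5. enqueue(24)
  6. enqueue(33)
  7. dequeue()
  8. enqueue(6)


enqueue(12) -> [12]
enqueue(25) -> [12, 25]
enqueue(35) -> [12, 25, 35]
enqueue(8) -> [12, 25, 35, 8]
enqueue(24) -> [12, 25, 35, 8, 24]
enqueue(33) -> [12, 25, 35, 8, 24, 33]
dequeue()->12, [25, 35, 8, 24, 33]
enqueue(6) -> [25, 35, 8, 24, 33, 6]

Final queue: [25, 35, 8, 24, 33, 6]


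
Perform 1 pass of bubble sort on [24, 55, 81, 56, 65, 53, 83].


Initial: [24, 55, 81, 56, 65, 53, 83]
Pass 1: [24, 55, 56, 65, 53, 81, 83] (3 swaps)

After 1 pass: [24, 55, 56, 65, 53, 81, 83]


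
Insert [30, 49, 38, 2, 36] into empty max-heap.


Insert 30: [30]
Insert 49: [49, 30]
Insert 38: [49, 30, 38]
Insert 2: [49, 30, 38, 2]
Insert 36: [49, 36, 38, 2, 30]

Final heap: [49, 36, 38, 2, 30]


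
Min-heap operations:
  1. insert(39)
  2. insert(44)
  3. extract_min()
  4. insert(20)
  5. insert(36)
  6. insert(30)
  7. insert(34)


insert(39) -> [39]
insert(44) -> [39, 44]
extract_min()->39, [44]
insert(20) -> [20, 44]
insert(36) -> [20, 44, 36]
insert(30) -> [20, 30, 36, 44]
insert(34) -> [20, 30, 36, 44, 34]

Final heap: [20, 30, 36, 44, 34]


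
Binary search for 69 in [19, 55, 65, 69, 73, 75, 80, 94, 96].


Step 1: lo=0, hi=8, mid=4, val=73
Step 2: lo=0, hi=3, mid=1, val=55
Step 3: lo=2, hi=3, mid=2, val=65
Step 4: lo=3, hi=3, mid=3, val=69

Found at index 3


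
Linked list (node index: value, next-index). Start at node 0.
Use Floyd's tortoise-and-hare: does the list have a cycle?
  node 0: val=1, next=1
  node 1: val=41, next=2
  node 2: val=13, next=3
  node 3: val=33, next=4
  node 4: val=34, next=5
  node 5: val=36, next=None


Floyd's tortoise (slow, +1) and hare (fast, +2):
  init: slow=0, fast=0
  step 1: slow=1, fast=2
  step 2: slow=2, fast=4
  step 3: fast 4->5->None, no cycle

Cycle: no


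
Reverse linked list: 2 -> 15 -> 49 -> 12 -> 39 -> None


Step 1: curr=2, set curr.next=prev(None) | reversed so far: 2
Step 2: curr=15, set curr.next=prev(2) | reversed so far: 15 -> 2
Step 3: curr=49, set curr.next=prev(15) | reversed so far: 49 -> 15 -> 2
Step 4: curr=12, set curr.next=prev(49) | reversed so far: 12 -> 49 -> 15 -> 2
Step 5: curr=39, set curr.next=prev(12) | reversed so far: 39 -> 12 -> 49 -> 15 -> 2

39 -> 12 -> 49 -> 15 -> 2 -> None


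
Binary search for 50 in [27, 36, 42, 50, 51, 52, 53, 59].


Step 1: lo=0, hi=7, mid=3, val=50

Found at index 3


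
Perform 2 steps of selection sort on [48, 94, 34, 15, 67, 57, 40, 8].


Initial: [48, 94, 34, 15, 67, 57, 40, 8]
Step 1: min=8 at 7
  Swap: [8, 94, 34, 15, 67, 57, 40, 48]
Step 2: min=15 at 3
  Swap: [8, 15, 34, 94, 67, 57, 40, 48]

After 2 steps: [8, 15, 34, 94, 67, 57, 40, 48]


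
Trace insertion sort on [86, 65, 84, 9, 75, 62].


Initial: [86, 65, 84, 9, 75, 62]
Insert 65: [65, 86, 84, 9, 75, 62]
Insert 84: [65, 84, 86, 9, 75, 62]
Insert 9: [9, 65, 84, 86, 75, 62]
Insert 75: [9, 65, 75, 84, 86, 62]
Insert 62: [9, 62, 65, 75, 84, 86]

Sorted: [9, 62, 65, 75, 84, 86]


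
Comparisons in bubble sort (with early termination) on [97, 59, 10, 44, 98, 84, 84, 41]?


Algorithm: bubble sort (with early termination)
Input: [97, 59, 10, 44, 98, 84, 84, 41]
Sorted: [10, 41, 44, 59, 84, 84, 97, 98]

28


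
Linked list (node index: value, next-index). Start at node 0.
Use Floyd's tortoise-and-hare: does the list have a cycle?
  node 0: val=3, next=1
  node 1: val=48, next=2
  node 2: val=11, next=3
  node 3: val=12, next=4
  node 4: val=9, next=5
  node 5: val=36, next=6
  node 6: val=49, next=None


Floyd's tortoise (slow, +1) and hare (fast, +2):
  init: slow=0, fast=0
  step 1: slow=1, fast=2
  step 2: slow=2, fast=4
  step 3: slow=3, fast=6
  step 4: fast -> None, no cycle

Cycle: no


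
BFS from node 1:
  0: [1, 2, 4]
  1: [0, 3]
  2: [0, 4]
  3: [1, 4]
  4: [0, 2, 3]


Visit 1, enqueue [0, 3]
Visit 0, enqueue [2, 4]
Visit 3, enqueue []
Visit 2, enqueue []
Visit 4, enqueue []

BFS order: [1, 0, 3, 2, 4]


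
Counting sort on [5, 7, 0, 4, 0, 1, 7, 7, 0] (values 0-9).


Input: [5, 7, 0, 4, 0, 1, 7, 7, 0]
Counts: [3, 1, 0, 0, 1, 1, 0, 3, 0, 0]

Sorted: [0, 0, 0, 1, 4, 5, 7, 7, 7]


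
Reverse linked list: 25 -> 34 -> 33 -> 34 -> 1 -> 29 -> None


Step 1: curr=25, set curr.next=prev(None) | reversed so far: 25
Step 2: curr=34, set curr.next=prev(25) | reversed so far: 34 -> 25
Step 3: curr=33, set curr.next=prev(34) | reversed so far: 33 -> 34 -> 25
Step 4: curr=34, set curr.next=prev(33) | reversed so far: 34 -> 33 -> 34 -> 25
Step 5: curr=1, set curr.next=prev(34) | reversed so far: 1 -> 34 -> 33 -> 34 -> 25
Step 6: curr=29, set curr.next=prev(1) | reversed so far: 29 -> 1 -> 34 -> 33 -> 34 -> 25

29 -> 1 -> 34 -> 33 -> 34 -> 25 -> None


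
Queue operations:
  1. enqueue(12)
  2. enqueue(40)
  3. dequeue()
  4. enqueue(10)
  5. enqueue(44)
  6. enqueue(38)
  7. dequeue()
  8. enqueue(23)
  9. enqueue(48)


enqueue(12) -> [12]
enqueue(40) -> [12, 40]
dequeue()->12, [40]
enqueue(10) -> [40, 10]
enqueue(44) -> [40, 10, 44]
enqueue(38) -> [40, 10, 44, 38]
dequeue()->40, [10, 44, 38]
enqueue(23) -> [10, 44, 38, 23]
enqueue(48) -> [10, 44, 38, 23, 48]

Final queue: [10, 44, 38, 23, 48]


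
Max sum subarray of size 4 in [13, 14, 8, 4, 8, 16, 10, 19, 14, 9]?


[0:4]: 39
[1:5]: 34
[2:6]: 36
[3:7]: 38
[4:8]: 53
[5:9]: 59
[6:10]: 52

Max: 59 at [5:9]


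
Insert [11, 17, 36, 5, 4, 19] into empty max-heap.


Insert 11: [11]
Insert 17: [17, 11]
Insert 36: [36, 11, 17]
Insert 5: [36, 11, 17, 5]
Insert 4: [36, 11, 17, 5, 4]
Insert 19: [36, 11, 19, 5, 4, 17]

Final heap: [36, 11, 19, 5, 4, 17]


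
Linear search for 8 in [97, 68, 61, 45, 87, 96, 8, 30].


i=0: 97!=8
i=1: 68!=8
i=2: 61!=8
i=3: 45!=8
i=4: 87!=8
i=5: 96!=8
i=6: 8==8 found!

Found at 6, 7 comps
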